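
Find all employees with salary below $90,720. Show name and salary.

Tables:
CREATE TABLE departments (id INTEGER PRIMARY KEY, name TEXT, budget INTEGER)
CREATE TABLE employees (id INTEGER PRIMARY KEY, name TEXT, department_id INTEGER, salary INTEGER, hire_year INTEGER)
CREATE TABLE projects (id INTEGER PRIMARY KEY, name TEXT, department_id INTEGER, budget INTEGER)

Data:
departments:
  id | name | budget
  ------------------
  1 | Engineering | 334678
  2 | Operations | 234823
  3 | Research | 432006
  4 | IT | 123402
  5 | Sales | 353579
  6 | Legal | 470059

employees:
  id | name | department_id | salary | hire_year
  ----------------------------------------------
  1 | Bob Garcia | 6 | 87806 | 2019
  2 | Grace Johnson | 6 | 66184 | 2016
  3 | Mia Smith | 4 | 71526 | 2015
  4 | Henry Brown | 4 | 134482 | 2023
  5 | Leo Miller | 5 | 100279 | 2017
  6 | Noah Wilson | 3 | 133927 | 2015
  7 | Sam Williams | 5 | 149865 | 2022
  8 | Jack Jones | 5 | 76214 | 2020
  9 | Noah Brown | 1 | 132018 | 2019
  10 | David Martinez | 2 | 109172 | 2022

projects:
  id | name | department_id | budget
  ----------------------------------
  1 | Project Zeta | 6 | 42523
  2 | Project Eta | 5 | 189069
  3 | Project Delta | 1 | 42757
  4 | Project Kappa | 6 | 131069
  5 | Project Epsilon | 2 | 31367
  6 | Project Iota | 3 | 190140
SELECT name, salary FROM employees WHERE salary < 90720

Execution result:
name | salary
Bob Garcia | 87806
Grace Johnson | 66184
Mia Smith | 71526
Jack Jones | 76214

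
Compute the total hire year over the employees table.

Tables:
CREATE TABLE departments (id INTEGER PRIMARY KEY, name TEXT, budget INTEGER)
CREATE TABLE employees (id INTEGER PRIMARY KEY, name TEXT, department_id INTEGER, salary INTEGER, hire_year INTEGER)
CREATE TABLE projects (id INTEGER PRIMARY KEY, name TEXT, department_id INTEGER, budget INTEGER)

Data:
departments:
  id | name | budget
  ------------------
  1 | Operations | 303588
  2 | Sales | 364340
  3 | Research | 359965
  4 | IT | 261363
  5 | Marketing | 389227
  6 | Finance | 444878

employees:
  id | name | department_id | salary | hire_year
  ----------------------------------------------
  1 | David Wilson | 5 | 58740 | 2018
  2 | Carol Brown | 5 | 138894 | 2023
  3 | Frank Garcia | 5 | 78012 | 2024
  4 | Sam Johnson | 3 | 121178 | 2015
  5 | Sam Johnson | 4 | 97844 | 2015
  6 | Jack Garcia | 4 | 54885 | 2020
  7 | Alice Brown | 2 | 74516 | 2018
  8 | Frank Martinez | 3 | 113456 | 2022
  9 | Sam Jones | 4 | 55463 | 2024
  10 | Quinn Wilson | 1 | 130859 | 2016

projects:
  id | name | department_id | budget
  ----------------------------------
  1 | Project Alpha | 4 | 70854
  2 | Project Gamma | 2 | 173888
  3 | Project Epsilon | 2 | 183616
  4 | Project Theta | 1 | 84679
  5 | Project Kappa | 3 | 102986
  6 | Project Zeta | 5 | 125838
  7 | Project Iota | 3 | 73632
SELECT SUM(hire_year) FROM employees

Execution result:
20195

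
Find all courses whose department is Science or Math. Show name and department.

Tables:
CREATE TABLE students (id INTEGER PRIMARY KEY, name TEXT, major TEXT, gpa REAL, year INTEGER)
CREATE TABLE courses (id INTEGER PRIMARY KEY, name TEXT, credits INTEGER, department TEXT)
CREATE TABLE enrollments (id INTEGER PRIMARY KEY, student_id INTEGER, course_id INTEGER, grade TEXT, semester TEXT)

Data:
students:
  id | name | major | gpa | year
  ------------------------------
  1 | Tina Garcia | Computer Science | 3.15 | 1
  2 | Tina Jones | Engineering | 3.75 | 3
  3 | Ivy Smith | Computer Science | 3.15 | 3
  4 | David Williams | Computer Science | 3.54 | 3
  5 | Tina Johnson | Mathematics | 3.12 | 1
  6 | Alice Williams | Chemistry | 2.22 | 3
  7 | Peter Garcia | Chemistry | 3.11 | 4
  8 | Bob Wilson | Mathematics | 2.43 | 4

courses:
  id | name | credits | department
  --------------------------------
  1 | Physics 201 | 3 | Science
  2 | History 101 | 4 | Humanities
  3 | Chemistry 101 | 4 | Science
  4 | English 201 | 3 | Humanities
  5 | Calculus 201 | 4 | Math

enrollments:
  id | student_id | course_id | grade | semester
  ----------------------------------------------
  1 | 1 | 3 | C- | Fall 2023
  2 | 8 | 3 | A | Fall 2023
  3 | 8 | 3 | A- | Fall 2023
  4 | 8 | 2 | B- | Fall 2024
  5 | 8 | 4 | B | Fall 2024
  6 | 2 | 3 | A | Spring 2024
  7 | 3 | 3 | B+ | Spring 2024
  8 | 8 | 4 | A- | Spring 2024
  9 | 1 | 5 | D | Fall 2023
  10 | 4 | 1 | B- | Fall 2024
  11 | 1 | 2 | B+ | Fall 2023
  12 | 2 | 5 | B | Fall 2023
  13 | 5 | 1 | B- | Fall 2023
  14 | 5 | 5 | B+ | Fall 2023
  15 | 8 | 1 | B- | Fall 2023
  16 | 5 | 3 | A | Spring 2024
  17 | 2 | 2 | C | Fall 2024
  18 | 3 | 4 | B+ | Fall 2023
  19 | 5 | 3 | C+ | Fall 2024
SELECT name, department FROM courses WHERE department IN ('Science', 'Math')

Execution result:
name | department
Physics 201 | Science
Chemistry 101 | Science
Calculus 201 | Math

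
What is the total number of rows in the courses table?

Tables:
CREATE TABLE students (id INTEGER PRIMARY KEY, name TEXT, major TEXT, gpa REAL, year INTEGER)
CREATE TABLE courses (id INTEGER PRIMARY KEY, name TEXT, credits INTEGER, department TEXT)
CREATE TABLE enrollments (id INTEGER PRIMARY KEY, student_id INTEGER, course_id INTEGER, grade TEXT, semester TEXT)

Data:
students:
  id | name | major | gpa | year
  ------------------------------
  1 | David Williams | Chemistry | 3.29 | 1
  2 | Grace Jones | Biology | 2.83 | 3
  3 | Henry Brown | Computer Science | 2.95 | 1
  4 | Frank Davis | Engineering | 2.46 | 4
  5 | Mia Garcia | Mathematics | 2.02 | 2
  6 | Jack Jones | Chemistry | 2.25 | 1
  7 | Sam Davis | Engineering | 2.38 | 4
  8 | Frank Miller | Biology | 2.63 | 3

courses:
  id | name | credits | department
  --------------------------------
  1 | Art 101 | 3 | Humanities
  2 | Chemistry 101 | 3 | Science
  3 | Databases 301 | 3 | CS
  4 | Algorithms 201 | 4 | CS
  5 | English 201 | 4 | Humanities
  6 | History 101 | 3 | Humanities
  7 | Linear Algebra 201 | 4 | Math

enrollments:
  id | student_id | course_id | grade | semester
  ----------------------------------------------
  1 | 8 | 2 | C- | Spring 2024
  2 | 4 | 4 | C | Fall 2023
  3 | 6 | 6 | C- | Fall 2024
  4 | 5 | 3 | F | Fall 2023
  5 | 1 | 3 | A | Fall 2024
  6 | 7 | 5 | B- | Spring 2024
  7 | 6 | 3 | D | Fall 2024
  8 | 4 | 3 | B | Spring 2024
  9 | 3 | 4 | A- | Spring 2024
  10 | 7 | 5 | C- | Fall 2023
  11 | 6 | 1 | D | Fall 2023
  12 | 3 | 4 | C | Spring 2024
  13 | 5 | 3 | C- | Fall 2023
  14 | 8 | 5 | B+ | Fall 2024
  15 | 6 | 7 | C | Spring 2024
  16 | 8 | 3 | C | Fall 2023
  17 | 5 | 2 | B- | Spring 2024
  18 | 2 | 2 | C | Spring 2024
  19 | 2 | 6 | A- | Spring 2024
SELECT COUNT(*) FROM courses

Execution result:
7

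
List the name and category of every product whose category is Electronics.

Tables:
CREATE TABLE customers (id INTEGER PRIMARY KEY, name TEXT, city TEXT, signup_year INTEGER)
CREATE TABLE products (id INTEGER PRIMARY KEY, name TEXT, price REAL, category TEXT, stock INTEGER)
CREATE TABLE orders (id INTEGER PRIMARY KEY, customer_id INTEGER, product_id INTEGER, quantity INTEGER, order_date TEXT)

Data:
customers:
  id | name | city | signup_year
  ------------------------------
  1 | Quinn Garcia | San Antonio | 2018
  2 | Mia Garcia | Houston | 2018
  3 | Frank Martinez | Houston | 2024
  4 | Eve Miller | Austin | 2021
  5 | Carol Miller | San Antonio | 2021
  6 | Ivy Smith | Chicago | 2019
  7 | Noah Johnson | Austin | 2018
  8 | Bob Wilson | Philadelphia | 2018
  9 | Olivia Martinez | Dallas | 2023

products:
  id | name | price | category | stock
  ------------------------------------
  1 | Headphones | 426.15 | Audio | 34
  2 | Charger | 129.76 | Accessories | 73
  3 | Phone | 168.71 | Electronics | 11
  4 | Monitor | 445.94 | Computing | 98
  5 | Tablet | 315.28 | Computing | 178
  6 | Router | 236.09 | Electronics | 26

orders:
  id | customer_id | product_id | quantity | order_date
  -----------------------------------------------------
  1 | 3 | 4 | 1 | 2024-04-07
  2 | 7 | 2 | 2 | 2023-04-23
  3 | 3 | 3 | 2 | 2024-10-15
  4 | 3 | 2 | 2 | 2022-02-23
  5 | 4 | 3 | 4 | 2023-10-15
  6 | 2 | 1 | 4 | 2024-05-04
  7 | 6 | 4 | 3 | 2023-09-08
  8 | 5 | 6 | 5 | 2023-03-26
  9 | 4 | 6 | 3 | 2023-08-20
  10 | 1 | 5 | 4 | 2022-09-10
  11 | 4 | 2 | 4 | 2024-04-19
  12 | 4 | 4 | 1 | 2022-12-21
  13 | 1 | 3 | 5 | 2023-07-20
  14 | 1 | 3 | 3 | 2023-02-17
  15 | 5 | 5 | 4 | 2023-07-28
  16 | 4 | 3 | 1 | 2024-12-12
SELECT name, category FROM products WHERE category = 'Electronics'

Execution result:
name | category
Phone | Electronics
Router | Electronics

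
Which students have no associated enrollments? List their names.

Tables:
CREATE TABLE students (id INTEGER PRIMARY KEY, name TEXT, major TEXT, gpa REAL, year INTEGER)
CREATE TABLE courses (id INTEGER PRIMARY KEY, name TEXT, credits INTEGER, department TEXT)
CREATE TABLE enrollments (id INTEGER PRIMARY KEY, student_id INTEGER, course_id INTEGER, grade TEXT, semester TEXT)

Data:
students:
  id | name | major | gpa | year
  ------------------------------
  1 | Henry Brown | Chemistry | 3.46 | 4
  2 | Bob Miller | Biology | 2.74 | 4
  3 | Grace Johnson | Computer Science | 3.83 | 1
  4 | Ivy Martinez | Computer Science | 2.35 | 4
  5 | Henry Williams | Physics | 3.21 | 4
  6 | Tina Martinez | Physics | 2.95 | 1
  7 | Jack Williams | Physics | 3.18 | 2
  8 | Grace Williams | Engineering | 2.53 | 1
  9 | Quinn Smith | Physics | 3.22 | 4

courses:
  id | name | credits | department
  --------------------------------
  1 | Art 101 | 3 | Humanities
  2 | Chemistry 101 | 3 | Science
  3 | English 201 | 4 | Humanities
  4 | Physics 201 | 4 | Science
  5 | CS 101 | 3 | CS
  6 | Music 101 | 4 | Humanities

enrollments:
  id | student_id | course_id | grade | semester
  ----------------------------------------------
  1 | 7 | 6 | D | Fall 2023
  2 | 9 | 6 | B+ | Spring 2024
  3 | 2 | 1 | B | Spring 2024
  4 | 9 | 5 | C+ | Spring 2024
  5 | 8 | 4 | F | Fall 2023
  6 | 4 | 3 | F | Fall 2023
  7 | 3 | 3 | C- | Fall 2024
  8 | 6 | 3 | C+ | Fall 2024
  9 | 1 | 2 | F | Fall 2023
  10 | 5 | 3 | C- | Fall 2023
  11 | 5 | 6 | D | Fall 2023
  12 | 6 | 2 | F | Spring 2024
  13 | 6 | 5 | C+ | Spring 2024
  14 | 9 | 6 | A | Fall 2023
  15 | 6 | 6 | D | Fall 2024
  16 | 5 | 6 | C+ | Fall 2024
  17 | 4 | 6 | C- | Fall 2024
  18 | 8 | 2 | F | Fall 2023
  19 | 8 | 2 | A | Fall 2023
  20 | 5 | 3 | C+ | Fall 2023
SELECT p.name FROM students p LEFT JOIN enrollments c ON c.student_id = p.id WHERE c.id IS NULL

Execution result:
(no rows)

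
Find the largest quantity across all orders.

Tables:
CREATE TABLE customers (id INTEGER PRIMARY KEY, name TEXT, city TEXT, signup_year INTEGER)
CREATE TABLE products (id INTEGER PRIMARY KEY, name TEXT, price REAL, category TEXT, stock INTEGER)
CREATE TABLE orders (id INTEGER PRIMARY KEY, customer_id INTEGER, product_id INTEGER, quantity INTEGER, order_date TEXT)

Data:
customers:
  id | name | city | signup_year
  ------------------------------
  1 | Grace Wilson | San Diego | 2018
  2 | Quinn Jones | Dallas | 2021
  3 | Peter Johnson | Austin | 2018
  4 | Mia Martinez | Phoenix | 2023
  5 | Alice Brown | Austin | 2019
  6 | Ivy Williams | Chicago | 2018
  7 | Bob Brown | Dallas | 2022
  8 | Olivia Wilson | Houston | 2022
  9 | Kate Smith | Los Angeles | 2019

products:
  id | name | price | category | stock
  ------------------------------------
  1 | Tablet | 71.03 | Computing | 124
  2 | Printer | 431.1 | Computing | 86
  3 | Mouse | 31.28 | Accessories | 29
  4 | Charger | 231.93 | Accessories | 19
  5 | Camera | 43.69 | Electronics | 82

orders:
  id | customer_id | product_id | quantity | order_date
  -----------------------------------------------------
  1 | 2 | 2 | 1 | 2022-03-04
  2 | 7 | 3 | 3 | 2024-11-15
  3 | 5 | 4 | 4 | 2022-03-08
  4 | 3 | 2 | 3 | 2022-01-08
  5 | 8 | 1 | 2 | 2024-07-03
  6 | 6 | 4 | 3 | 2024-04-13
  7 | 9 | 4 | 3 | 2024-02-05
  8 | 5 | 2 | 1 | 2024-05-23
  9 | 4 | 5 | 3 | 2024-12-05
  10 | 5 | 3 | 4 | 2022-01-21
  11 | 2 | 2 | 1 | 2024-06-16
SELECT MAX(quantity) FROM orders

Execution result:
4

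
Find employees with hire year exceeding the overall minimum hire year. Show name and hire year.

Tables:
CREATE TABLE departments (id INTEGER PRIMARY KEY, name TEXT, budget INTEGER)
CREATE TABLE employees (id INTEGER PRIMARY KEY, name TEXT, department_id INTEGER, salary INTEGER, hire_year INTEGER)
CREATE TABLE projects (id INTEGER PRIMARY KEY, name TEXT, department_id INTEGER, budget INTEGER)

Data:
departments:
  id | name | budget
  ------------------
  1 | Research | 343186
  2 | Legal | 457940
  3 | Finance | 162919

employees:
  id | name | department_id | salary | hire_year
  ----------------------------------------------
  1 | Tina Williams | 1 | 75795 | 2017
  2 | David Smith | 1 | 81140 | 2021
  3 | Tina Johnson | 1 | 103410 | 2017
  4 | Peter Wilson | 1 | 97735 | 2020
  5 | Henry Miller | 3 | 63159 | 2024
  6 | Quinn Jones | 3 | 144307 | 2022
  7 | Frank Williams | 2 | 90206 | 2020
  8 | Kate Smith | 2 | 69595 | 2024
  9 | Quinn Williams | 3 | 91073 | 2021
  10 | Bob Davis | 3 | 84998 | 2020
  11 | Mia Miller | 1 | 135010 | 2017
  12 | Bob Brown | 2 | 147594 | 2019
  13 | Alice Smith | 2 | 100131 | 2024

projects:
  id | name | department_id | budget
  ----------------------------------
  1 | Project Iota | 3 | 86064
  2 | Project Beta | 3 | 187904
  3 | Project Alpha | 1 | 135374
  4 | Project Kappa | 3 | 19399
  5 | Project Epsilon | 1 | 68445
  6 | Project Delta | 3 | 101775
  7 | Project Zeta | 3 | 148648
SELECT name, hire_year FROM employees WHERE hire_year > (SELECT MIN(hire_year) FROM employees)

Execution result:
name | hire_year
David Smith | 2021
Peter Wilson | 2020
Henry Miller | 2024
Quinn Jones | 2022
Frank Williams | 2020
Kate Smith | 2024
Quinn Williams | 2021
Bob Davis | 2020
Bob Brown | 2019
Alice Smith | 2024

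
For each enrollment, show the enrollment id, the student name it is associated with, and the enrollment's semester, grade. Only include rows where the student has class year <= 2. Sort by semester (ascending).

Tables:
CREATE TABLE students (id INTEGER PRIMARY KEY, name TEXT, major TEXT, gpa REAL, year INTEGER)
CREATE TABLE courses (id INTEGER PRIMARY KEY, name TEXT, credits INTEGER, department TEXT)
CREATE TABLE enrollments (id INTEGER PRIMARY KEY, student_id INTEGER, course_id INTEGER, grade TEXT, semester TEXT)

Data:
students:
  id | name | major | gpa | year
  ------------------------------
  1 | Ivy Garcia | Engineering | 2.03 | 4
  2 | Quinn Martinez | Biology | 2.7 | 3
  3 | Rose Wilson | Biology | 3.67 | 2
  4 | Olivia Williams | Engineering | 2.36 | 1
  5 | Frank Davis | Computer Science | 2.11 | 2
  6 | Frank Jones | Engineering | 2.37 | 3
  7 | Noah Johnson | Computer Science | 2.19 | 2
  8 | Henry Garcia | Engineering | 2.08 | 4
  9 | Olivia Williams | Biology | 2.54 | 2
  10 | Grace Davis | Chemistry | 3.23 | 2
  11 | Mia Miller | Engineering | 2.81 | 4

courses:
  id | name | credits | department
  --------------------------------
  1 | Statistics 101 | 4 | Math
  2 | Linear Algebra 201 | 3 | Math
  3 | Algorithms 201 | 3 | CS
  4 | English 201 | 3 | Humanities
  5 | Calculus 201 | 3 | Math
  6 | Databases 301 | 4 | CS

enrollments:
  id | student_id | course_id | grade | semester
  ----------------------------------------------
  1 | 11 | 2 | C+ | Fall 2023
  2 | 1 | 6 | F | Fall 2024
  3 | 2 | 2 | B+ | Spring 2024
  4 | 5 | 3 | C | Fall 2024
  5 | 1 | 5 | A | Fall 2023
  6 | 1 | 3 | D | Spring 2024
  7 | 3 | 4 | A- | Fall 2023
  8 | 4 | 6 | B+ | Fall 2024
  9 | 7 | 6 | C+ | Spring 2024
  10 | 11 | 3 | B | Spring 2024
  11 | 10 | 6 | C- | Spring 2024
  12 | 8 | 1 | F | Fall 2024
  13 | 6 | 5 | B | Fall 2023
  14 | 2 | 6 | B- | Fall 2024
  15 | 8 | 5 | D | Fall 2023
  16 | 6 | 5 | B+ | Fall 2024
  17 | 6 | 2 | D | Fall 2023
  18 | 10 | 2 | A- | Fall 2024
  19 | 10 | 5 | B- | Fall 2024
SELECT c.id, p.name AS student, c.semester, c.grade FROM enrollments c JOIN students p ON c.student_id = p.id WHERE p.year <= 2 ORDER BY c.semester ASC

Execution result:
id | student | semester | grade
7 | Rose Wilson | Fall 2023 | A-
4 | Frank Davis | Fall 2024 | C
8 | Olivia Williams | Fall 2024 | B+
18 | Grace Davis | Fall 2024 | A-
19 | Grace Davis | Fall 2024 | B-
9 | Noah Johnson | Spring 2024 | C+
11 | Grace Davis | Spring 2024 | C-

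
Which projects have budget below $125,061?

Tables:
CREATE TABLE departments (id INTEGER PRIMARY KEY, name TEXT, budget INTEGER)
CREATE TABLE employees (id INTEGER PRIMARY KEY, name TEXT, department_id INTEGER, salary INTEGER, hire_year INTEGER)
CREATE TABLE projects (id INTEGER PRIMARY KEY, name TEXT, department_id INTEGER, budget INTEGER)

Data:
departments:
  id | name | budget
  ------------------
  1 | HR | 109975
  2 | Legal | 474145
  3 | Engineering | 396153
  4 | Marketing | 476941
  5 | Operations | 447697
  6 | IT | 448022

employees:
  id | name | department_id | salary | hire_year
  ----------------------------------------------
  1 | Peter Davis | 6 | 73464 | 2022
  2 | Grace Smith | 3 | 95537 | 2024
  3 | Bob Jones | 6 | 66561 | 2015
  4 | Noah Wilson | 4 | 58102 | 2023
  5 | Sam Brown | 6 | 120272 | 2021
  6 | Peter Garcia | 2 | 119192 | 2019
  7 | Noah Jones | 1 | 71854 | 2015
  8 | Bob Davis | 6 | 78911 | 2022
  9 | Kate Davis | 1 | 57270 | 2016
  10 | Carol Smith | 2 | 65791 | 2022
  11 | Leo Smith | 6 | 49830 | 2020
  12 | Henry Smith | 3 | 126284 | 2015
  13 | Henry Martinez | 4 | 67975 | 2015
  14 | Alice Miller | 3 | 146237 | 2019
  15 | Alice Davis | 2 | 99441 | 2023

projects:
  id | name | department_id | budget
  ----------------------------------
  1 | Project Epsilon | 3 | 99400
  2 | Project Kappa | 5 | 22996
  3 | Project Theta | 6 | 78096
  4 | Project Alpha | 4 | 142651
SELECT name, budget FROM projects WHERE budget < 125061

Execution result:
name | budget
Project Epsilon | 99400
Project Kappa | 22996
Project Theta | 78096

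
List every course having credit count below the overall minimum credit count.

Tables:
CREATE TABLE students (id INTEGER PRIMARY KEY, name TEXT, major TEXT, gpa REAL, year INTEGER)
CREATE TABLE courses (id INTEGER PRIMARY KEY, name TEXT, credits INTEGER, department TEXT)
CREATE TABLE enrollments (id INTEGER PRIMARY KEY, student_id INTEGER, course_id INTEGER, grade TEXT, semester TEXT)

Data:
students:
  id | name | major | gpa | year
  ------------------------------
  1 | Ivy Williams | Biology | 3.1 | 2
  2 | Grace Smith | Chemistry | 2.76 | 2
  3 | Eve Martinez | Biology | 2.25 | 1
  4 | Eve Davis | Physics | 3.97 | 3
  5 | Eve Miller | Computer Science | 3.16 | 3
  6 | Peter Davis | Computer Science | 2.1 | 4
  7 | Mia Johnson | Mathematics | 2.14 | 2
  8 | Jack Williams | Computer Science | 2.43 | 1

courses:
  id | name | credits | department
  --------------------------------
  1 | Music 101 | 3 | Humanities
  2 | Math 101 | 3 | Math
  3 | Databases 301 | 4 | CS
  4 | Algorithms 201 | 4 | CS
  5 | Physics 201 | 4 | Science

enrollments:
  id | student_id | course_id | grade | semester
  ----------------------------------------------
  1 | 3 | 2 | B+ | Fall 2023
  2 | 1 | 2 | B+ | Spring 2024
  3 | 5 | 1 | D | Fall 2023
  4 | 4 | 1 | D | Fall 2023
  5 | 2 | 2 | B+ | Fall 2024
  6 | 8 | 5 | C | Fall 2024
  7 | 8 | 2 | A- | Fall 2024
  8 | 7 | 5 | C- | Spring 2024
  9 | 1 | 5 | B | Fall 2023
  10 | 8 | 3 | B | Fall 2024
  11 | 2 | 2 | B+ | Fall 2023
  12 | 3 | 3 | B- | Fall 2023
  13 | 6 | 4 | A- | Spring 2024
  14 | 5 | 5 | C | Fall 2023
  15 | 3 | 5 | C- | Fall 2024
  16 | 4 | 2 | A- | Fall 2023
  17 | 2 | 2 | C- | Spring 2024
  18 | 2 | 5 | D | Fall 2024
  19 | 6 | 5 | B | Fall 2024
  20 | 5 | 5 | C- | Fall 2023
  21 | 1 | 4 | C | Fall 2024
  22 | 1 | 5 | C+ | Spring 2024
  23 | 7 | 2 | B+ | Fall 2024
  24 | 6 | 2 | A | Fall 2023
SELECT name, credits FROM courses WHERE credits < (SELECT MIN(credits) FROM courses)

Execution result:
(no rows)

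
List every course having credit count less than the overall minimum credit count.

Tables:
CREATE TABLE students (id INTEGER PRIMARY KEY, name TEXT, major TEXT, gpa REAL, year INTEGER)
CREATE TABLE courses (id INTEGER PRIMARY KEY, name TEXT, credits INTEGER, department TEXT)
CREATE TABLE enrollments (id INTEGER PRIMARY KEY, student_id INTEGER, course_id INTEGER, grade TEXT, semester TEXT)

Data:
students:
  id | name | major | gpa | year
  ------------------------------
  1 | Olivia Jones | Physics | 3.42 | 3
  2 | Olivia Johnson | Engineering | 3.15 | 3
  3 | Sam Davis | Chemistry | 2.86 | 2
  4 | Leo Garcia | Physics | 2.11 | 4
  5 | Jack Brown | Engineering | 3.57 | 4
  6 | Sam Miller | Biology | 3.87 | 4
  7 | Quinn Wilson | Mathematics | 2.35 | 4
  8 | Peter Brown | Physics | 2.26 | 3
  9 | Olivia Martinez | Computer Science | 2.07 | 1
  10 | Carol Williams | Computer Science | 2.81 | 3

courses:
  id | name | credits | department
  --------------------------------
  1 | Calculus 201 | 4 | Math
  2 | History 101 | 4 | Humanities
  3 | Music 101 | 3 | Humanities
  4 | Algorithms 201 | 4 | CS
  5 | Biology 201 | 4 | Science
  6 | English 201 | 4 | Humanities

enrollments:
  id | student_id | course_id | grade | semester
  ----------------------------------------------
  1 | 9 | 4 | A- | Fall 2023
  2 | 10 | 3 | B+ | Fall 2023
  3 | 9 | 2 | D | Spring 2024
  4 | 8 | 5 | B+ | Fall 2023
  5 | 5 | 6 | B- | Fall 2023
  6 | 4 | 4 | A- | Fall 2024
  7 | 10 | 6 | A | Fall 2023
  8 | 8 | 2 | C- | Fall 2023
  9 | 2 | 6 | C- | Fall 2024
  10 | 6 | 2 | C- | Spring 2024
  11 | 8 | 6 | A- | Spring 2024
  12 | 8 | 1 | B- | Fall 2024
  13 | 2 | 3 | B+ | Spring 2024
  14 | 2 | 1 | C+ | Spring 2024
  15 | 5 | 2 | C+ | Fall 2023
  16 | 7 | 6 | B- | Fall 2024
SELECT name, credits FROM courses WHERE credits < (SELECT MIN(credits) FROM courses)

Execution result:
(no rows)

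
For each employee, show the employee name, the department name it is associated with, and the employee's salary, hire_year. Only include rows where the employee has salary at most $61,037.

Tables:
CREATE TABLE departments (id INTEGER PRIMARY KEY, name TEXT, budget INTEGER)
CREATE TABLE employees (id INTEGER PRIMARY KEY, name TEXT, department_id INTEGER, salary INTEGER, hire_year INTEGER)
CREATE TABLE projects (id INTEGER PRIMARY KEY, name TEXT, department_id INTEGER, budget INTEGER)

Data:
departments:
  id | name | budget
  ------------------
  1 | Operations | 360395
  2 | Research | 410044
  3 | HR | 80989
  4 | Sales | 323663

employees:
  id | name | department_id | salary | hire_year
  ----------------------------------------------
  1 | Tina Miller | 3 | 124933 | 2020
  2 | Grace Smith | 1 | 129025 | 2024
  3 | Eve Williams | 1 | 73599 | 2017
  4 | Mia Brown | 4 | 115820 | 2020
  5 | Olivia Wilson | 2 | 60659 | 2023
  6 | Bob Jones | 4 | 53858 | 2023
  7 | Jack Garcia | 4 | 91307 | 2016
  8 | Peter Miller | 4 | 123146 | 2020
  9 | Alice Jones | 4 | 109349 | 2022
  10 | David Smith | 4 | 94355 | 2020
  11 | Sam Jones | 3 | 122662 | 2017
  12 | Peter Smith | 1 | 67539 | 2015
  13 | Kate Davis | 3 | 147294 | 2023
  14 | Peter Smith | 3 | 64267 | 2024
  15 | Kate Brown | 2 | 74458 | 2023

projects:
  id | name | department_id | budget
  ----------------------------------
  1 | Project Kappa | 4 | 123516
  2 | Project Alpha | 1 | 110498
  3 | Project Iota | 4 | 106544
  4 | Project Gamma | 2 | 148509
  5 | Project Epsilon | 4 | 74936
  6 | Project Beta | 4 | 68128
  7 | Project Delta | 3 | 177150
SELECT c.name, p.name AS department, c.salary, c.hire_year FROM employees c JOIN departments p ON c.department_id = p.id WHERE c.salary <= 61037

Execution result:
name | department | salary | hire_year
Olivia Wilson | Research | 60659 | 2023
Bob Jones | Sales | 53858 | 2023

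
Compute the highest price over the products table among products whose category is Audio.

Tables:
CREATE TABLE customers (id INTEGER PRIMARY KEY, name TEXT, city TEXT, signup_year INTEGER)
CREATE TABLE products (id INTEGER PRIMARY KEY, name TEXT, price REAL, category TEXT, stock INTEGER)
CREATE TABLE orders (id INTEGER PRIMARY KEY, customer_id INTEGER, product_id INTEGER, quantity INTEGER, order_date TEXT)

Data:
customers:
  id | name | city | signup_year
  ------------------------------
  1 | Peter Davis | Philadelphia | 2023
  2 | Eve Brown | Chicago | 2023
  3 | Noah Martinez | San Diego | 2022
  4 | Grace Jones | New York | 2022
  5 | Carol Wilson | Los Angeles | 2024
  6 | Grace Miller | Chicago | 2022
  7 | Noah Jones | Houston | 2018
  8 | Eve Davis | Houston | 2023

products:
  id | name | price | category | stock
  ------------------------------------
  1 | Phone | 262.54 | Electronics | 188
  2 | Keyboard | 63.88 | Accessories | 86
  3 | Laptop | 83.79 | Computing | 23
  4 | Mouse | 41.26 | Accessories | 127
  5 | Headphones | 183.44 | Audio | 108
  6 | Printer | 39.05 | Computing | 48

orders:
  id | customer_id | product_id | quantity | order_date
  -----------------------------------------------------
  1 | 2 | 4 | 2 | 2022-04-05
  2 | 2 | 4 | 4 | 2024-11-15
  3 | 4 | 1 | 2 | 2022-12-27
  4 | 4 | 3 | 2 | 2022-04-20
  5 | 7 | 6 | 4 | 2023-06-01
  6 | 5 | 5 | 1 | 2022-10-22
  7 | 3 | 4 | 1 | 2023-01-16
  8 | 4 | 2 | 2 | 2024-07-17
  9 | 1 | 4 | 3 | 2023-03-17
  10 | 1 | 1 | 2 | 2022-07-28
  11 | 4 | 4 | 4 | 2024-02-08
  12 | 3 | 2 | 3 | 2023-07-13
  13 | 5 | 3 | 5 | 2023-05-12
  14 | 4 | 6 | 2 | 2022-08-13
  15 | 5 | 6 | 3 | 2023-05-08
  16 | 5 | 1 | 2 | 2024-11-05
SELECT MAX(price) FROM products WHERE category = 'Audio'

Execution result:
183.44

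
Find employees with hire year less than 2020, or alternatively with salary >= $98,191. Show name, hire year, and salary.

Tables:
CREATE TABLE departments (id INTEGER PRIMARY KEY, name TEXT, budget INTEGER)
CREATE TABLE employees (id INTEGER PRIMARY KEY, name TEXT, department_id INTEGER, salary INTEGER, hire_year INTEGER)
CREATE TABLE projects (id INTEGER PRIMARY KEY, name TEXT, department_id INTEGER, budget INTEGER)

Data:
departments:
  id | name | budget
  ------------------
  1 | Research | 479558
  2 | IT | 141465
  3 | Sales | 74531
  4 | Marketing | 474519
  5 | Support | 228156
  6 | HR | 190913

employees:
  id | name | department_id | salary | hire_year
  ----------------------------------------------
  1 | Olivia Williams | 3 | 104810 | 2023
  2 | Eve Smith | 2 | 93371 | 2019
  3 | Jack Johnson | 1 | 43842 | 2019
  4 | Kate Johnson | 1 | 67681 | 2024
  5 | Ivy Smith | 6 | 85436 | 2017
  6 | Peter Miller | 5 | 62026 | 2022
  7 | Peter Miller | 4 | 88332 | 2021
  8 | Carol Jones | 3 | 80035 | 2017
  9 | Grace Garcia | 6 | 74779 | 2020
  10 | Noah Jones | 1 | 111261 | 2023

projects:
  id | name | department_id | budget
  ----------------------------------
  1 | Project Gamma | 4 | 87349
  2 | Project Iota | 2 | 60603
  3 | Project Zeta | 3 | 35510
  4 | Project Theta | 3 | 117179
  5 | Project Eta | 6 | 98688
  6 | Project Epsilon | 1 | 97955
SELECT name, hire_year, salary FROM employees WHERE hire_year < 2020 OR salary >= 98191

Execution result:
name | hire_year | salary
Olivia Williams | 2023 | 104810
Eve Smith | 2019 | 93371
Jack Johnson | 2019 | 43842
Ivy Smith | 2017 | 85436
Carol Jones | 2017 | 80035
Noah Jones | 2023 | 111261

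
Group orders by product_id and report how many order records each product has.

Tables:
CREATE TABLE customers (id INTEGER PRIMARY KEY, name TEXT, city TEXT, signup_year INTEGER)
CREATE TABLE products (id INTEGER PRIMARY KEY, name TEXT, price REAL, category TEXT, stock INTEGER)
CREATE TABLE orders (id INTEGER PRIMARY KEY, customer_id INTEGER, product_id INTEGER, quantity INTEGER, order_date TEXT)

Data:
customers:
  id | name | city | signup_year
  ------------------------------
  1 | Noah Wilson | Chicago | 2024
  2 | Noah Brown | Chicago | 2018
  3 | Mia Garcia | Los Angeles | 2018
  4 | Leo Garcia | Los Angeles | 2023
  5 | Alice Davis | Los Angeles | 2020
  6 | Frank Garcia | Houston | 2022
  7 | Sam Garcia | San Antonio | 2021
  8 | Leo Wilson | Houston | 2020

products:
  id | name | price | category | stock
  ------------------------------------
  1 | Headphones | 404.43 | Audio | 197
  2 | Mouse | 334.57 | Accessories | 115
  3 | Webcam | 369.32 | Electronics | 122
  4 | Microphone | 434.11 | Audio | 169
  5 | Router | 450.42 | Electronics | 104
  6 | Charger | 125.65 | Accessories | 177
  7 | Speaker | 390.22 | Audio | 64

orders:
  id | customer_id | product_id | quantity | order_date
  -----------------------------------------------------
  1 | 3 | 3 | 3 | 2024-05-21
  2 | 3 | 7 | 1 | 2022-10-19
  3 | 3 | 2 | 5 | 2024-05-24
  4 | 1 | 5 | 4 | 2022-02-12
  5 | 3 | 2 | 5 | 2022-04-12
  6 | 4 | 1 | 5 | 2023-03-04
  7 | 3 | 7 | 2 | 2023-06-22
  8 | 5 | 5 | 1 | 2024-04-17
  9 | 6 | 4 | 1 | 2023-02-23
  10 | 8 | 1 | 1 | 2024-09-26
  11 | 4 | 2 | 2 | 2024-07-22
SELECT product_id, COUNT(*) AS order_count FROM orders GROUP BY product_id

Execution result:
product_id | order_count
1 | 2
2 | 3
3 | 1
4 | 1
5 | 2
7 | 2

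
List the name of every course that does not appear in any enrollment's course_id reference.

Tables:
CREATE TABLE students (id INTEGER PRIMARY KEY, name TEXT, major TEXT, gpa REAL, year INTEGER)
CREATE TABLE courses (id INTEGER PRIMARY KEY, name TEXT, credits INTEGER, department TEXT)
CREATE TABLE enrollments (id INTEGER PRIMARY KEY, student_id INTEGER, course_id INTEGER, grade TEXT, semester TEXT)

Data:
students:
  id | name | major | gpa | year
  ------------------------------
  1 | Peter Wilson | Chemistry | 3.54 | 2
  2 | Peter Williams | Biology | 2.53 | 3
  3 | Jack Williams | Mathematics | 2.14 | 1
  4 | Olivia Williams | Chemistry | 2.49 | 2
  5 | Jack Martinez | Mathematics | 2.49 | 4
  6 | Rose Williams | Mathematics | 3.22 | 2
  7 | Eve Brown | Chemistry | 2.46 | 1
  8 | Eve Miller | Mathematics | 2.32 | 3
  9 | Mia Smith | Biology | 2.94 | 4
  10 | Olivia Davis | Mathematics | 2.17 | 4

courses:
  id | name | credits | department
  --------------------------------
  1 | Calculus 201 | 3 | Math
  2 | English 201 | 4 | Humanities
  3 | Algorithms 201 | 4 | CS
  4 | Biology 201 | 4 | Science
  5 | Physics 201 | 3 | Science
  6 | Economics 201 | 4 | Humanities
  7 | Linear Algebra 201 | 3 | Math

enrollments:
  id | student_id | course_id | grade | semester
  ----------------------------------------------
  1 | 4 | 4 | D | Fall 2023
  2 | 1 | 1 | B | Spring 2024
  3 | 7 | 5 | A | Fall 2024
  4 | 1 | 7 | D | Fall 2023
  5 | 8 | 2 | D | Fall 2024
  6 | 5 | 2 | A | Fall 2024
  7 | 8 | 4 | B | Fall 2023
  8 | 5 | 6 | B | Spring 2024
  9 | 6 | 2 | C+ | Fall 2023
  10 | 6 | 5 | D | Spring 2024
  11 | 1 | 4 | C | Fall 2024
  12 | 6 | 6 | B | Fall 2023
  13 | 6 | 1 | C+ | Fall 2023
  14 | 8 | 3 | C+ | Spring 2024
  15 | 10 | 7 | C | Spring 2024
SELECT p.name FROM courses p LEFT JOIN enrollments c ON c.course_id = p.id WHERE c.id IS NULL

Execution result:
(no rows)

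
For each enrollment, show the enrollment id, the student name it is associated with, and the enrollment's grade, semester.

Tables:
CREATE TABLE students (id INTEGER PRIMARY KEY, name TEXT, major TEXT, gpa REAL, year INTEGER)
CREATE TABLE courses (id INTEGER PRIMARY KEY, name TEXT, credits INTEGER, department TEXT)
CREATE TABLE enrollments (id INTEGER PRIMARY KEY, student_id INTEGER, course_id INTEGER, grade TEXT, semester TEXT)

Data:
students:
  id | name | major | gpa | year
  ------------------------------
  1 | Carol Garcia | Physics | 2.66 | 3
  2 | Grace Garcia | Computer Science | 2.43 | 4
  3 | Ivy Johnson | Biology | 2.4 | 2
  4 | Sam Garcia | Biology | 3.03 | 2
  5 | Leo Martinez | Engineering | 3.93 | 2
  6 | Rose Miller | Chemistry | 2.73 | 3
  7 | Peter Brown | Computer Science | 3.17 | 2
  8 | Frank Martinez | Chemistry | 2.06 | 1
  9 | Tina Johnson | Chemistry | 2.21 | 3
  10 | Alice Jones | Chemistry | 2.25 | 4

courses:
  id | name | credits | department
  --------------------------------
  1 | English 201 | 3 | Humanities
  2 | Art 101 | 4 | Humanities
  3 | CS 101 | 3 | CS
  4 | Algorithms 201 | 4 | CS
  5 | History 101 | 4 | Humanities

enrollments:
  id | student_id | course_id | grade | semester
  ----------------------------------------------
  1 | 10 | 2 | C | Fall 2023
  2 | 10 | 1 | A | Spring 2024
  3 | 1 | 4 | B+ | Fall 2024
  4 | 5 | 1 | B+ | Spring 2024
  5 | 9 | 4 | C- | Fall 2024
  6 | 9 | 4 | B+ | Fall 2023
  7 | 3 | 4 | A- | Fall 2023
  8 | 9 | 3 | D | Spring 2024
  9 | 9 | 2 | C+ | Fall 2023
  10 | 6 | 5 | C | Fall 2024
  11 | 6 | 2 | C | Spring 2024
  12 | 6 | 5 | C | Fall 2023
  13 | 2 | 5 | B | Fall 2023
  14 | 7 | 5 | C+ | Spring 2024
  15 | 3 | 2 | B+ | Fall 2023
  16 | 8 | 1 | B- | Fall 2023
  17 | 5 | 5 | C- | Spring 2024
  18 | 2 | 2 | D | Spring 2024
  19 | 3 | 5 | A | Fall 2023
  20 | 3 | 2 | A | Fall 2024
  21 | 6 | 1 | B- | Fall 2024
SELECT c.id, p.name AS student, c.grade, c.semester FROM enrollments c JOIN students p ON c.student_id = p.id

Execution result:
id | student | grade | semester
1 | Alice Jones | C | Fall 2023
2 | Alice Jones | A | Spring 2024
3 | Carol Garcia | B+ | Fall 2024
4 | Leo Martinez | B+ | Spring 2024
5 | Tina Johnson | C- | Fall 2024
6 | Tina Johnson | B+ | Fall 2023
7 | Ivy Johnson | A- | Fall 2023
8 | Tina Johnson | D | Spring 2024
9 | Tina Johnson | C+ | Fall 2023
10 | Rose Miller | C | Fall 2024
11 | Rose Miller | C | Spring 2024
12 | Rose Miller | C | Fall 2023
13 | Grace Garcia | B | Fall 2023
14 | Peter Brown | C+ | Spring 2024
15 | Ivy Johnson | B+ | Fall 2023
16 | Frank Martinez | B- | Fall 2023
17 | Leo Martinez | C- | Spring 2024
18 | Grace Garcia | D | Spring 2024
19 | Ivy Johnson | A | Fall 2023
20 | Ivy Johnson | A | Fall 2024
21 | Rose Miller | B- | Fall 2024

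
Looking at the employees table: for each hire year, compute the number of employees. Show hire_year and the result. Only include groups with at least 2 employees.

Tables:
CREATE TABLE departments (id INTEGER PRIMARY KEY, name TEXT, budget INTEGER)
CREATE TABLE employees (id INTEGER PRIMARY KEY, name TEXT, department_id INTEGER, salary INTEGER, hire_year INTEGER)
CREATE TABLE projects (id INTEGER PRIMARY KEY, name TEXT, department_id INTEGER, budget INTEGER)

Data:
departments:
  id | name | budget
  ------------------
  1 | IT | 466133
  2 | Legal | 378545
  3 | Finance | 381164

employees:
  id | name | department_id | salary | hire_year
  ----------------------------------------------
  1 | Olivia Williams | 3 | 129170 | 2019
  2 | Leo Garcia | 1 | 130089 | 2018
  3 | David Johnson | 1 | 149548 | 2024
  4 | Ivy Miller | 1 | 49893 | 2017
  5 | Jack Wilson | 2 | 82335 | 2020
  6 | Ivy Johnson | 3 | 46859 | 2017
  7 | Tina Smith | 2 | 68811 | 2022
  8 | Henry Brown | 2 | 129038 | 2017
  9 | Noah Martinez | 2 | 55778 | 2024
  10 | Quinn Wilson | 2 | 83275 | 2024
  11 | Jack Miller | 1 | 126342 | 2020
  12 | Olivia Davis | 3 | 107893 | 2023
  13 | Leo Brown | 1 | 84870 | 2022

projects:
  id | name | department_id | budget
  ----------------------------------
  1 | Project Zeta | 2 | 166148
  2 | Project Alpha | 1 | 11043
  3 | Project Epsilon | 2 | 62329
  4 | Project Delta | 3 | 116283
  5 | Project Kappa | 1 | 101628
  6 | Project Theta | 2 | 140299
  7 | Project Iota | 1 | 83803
SELECT hire_year, COUNT(*) AS n FROM employees GROUP BY hire_year HAVING COUNT(*) >= 2

Execution result:
hire_year | n
2017 | 3
2020 | 2
2022 | 2
2024 | 3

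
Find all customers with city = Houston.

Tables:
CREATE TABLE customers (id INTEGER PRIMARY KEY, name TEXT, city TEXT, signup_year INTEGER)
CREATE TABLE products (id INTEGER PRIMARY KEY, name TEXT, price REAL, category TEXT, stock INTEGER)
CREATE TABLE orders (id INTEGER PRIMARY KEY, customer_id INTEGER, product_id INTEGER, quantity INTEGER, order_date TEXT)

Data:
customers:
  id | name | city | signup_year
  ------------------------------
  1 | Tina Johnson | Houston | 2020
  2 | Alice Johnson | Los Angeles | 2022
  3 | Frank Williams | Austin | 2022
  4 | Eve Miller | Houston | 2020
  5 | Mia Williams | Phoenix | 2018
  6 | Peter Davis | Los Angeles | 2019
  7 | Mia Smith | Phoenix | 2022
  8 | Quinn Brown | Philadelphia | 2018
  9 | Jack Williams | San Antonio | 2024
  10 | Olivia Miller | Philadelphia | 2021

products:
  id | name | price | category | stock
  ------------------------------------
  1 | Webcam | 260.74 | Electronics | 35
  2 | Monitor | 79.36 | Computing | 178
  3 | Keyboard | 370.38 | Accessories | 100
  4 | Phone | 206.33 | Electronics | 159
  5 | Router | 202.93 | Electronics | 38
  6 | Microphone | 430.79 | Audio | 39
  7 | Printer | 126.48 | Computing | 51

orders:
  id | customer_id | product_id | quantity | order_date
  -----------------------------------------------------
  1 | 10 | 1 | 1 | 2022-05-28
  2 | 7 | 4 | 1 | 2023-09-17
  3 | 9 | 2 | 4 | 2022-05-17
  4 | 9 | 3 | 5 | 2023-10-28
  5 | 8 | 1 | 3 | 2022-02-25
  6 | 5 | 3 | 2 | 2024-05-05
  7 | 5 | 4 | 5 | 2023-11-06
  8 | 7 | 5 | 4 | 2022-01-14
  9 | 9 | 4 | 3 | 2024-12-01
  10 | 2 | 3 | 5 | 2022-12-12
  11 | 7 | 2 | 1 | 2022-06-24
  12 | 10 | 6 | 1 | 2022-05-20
SELECT name, city FROM customers WHERE city = 'Houston'

Execution result:
name | city
Tina Johnson | Houston
Eve Miller | Houston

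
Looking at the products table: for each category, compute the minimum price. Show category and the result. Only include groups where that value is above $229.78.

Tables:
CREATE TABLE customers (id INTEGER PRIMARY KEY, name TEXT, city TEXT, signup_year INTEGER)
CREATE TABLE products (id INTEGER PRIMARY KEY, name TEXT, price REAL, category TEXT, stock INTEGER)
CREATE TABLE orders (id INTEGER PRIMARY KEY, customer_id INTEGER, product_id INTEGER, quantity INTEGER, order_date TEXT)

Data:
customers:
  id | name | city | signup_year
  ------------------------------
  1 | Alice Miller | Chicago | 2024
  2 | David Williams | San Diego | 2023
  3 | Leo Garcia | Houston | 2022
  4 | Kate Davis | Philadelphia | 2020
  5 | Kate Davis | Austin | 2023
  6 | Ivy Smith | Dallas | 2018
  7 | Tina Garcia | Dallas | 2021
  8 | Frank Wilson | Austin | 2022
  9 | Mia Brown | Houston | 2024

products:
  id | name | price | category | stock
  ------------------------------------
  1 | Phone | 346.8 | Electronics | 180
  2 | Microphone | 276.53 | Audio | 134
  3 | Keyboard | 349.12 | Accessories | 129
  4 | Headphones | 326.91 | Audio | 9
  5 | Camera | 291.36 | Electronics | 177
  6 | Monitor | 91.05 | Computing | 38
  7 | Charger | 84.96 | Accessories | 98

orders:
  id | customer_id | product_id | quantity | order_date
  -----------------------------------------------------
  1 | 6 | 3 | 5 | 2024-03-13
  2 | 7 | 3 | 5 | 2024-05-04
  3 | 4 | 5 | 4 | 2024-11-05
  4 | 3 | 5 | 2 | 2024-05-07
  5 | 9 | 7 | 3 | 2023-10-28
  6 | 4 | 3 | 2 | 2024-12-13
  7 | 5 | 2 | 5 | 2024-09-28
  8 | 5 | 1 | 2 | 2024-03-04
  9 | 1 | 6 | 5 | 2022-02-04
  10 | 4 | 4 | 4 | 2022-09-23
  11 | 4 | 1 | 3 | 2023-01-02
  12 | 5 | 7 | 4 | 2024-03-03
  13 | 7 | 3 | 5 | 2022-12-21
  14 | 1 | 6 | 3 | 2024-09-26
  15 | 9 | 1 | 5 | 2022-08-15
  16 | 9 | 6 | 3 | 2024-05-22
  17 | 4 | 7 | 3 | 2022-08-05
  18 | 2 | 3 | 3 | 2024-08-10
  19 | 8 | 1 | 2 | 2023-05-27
SELECT category, MIN(price) AS min_price FROM products GROUP BY category HAVING MIN(price) > 229.78

Execution result:
category | min_price
Audio | 276.53
Electronics | 291.36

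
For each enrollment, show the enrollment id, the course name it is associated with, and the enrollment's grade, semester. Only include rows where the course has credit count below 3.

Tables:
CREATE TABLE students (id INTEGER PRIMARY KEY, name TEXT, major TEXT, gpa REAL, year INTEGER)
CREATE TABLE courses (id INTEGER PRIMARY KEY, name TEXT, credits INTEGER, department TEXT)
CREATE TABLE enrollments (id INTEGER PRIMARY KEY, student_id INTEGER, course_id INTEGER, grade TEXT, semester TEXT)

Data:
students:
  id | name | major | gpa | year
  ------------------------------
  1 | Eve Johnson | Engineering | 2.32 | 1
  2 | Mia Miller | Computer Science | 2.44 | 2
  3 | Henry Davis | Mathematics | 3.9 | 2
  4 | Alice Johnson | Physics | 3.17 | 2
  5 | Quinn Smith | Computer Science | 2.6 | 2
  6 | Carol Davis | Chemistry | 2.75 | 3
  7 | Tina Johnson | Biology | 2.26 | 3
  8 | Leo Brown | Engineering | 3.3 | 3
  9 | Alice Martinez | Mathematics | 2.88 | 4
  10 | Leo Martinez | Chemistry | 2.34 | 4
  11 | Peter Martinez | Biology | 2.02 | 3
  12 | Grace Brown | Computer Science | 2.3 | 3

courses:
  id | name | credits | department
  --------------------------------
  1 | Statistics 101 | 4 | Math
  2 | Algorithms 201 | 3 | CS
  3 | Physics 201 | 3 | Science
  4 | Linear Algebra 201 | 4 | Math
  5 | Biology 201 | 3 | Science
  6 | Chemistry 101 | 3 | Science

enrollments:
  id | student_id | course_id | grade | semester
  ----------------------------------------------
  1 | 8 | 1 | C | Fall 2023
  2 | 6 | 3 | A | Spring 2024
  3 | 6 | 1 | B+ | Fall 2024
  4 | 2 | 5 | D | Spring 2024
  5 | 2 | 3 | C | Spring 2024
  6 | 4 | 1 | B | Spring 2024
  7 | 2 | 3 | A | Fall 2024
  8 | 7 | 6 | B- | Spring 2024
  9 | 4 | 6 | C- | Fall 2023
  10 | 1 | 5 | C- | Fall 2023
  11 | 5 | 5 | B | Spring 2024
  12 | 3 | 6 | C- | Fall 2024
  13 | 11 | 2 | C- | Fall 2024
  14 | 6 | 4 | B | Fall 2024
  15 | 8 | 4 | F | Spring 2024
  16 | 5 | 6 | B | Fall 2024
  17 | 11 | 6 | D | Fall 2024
SELECT c.id, p.name AS course, c.grade, c.semester FROM enrollments c JOIN courses p ON c.course_id = p.id WHERE p.credits < 3

Execution result:
(no rows)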